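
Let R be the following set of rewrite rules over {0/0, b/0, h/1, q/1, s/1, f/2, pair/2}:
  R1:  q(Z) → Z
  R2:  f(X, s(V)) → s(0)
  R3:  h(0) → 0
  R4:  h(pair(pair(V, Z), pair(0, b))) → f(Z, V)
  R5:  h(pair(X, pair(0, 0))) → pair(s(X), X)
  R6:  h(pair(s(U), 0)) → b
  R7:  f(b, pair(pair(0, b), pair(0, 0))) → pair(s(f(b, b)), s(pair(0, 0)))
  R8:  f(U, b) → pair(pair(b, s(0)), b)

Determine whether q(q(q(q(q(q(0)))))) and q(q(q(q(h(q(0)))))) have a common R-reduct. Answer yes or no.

yes — NF(t₁) = 0, NF(t₂) = 0

Reduce t₁ = q(q(q(q(q(q(0)))))):
1. q(q(q(q(q(q(0))))))  →  q(q(q(q(q(0)))))   [R1 at ε]
2. q(q(q(q(q(0)))))  →  q(q(q(q(0))))   [R1 at ε]
3. q(q(q(q(0))))  →  q(q(q(0)))   [R1 at ε]
4. q(q(q(0)))  →  q(q(0))   [R1 at ε]
5. q(q(0))  →  q(0)   [R1 at ε]
6. q(0)  →  0   [R1 at ε]

Reduce t₂ = q(q(q(q(h(q(0)))))):
1. q(q(q(q(h(q(0))))))  →  q(q(q(h(q(0)))))   [R1 at ε]
2. q(q(q(h(q(0)))))  →  q(q(h(q(0))))   [R1 at ε]
3. q(q(h(q(0))))  →  q(h(q(0)))   [R1 at ε]
4. q(h(q(0)))  →  h(q(0))   [R1 at ε]
5. h(q(0))  →  h(0)   [R1 at 1]
6. h(0)  →  0   [R3 at ε]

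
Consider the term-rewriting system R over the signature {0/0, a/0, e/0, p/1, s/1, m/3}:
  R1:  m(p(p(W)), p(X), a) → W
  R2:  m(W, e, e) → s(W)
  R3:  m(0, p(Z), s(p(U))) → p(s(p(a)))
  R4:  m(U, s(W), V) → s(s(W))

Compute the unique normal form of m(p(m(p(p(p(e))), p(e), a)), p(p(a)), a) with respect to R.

e

1. m(p(m(p(p(p(e))), p(e), a)), p(p(a)), a)  →  m(p(p(e)), p(p(a)), a)   [R1 at 1.1]
2. m(p(p(e)), p(p(a)), a)  →  e   [R1 at ε]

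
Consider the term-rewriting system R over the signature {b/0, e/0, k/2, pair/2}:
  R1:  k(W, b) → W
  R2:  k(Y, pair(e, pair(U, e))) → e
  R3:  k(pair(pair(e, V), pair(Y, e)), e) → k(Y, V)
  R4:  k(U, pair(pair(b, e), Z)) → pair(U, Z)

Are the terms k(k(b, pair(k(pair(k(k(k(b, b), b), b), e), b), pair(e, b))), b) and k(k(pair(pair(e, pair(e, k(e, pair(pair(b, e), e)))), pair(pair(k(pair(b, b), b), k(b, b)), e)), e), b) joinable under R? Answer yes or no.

Reduce t₁ = k(k(b, pair(k(pair(k(k(k(b, b), b), b), e), b), pair(e, b))), b):
1. k(k(b, pair(k(pair(k(k(k(b, b), b), b), e), b), pair(e, b))), b)  →  k(b, pair(k(pair(k(k(k(b, b), b), b), e), b), pair(e, b)))   [R1 at ε]
2. k(b, pair(k(pair(k(k(k(b, b), b), b), e), b), pair(e, b)))  →  k(b, pair(pair(k(k(k(b, b), b), b), e), pair(e, b)))   [R1 at 2.1]
3. k(b, pair(pair(k(k(k(b, b), b), b), e), pair(e, b)))  →  k(b, pair(pair(k(k(b, b), b), e), pair(e, b)))   [R1 at 2.1.1]
4. k(b, pair(pair(k(k(b, b), b), e), pair(e, b)))  →  k(b, pair(pair(k(b, b), e), pair(e, b)))   [R1 at 2.1.1]
5. k(b, pair(pair(k(b, b), e), pair(e, b)))  →  k(b, pair(pair(b, e), pair(e, b)))   [R1 at 2.1.1]
6. k(b, pair(pair(b, e), pair(e, b)))  →  pair(b, pair(e, b))   [R4 at ε]

Reduce t₂ = k(k(pair(pair(e, pair(e, k(e, pair(pair(b, e), e)))), pair(pair(k(pair(b, b), b), k(b, b)), e)), e), b):
1. k(k(pair(pair(e, pair(e, k(e, pair(pair(b, e), e)))), pair(pair(k(pair(b, b), b), k(b, b)), e)), e), b)  →  k(pair(pair(e, pair(e, k(e, pair(pair(b, e), e)))), pair(pair(k(pair(b, b), b), k(b, b)), e)), e)   [R1 at ε]
2. k(pair(pair(e, pair(e, k(e, pair(pair(b, e), e)))), pair(pair(k(pair(b, b), b), k(b, b)), e)), e)  →  k(pair(k(pair(b, b), b), k(b, b)), pair(e, k(e, pair(pair(b, e), e))))   [R3 at ε]
3. k(pair(k(pair(b, b), b), k(b, b)), pair(e, k(e, pair(pair(b, e), e))))  →  k(pair(pair(b, b), k(b, b)), pair(e, k(e, pair(pair(b, e), e))))   [R1 at 1.1]
4. k(pair(pair(b, b), k(b, b)), pair(e, k(e, pair(pair(b, e), e))))  →  k(pair(pair(b, b), b), pair(e, k(e, pair(pair(b, e), e))))   [R1 at 1.2]
5. k(pair(pair(b, b), b), pair(e, k(e, pair(pair(b, e), e))))  →  k(pair(pair(b, b), b), pair(e, pair(e, e)))   [R4 at 2.2]
6. k(pair(pair(b, b), b), pair(e, pair(e, e)))  →  e   [R2 at ε]

no — NF(t₁) = pair(b, pair(e, b)), NF(t₂) = e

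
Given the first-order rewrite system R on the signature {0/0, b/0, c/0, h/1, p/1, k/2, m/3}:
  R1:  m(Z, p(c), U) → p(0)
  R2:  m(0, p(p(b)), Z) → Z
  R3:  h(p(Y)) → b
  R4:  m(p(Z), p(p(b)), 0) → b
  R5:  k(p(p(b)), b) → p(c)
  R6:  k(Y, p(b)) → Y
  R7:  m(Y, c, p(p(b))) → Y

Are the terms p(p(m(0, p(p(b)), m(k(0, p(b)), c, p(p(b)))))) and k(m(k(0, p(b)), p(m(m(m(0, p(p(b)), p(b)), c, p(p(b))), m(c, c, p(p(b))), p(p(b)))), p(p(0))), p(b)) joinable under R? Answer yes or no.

yes — NF(t₁) = p(p(0)), NF(t₂) = p(p(0))

Reduce t₁ = p(p(m(0, p(p(b)), m(k(0, p(b)), c, p(p(b)))))):
1. p(p(m(0, p(p(b)), m(k(0, p(b)), c, p(p(b))))))  →  p(p(m(k(0, p(b)), c, p(p(b)))))   [R2 at 1.1]
2. p(p(m(k(0, p(b)), c, p(p(b)))))  →  p(p(k(0, p(b))))   [R7 at 1.1]
3. p(p(k(0, p(b))))  →  p(p(0))   [R6 at 1.1]

Reduce t₂ = k(m(k(0, p(b)), p(m(m(m(0, p(p(b)), p(b)), c, p(p(b))), m(c, c, p(p(b))), p(p(b)))), p(p(0))), p(b)):
1. k(m(k(0, p(b)), p(m(m(m(0, p(p(b)), p(b)), c, p(p(b))), m(c, c, p(p(b))), p(p(b)))), p(p(0))), p(b))  →  m(k(0, p(b)), p(m(m(m(0, p(p(b)), p(b)), c, p(p(b))), m(c, c, p(p(b))), p(p(b)))), p(p(0)))   [R6 at ε]
2. m(k(0, p(b)), p(m(m(m(0, p(p(b)), p(b)), c, p(p(b))), m(c, c, p(p(b))), p(p(b)))), p(p(0)))  →  m(0, p(m(m(m(0, p(p(b)), p(b)), c, p(p(b))), m(c, c, p(p(b))), p(p(b)))), p(p(0)))   [R6 at 1]
3. m(0, p(m(m(m(0, p(p(b)), p(b)), c, p(p(b))), m(c, c, p(p(b))), p(p(b)))), p(p(0)))  →  m(0, p(m(m(0, p(p(b)), p(b)), m(c, c, p(p(b))), p(p(b)))), p(p(0)))   [R7 at 2.1.1]
4. m(0, p(m(m(0, p(p(b)), p(b)), m(c, c, p(p(b))), p(p(b)))), p(p(0)))  →  m(0, p(m(p(b), m(c, c, p(p(b))), p(p(b)))), p(p(0)))   [R2 at 2.1.1]
5. m(0, p(m(p(b), m(c, c, p(p(b))), p(p(b)))), p(p(0)))  →  m(0, p(m(p(b), c, p(p(b)))), p(p(0)))   [R7 at 2.1.2]
6. m(0, p(m(p(b), c, p(p(b)))), p(p(0)))  →  m(0, p(p(b)), p(p(0)))   [R7 at 2.1]
7. m(0, p(p(b)), p(p(0)))  →  p(p(0))   [R2 at ε]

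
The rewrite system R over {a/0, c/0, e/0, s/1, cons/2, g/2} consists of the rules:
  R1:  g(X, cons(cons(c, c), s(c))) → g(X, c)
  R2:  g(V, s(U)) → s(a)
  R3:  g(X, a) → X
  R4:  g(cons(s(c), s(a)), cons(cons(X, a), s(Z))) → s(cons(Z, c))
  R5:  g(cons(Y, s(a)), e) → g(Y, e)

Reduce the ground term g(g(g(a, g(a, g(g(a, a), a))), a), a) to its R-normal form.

a

1. g(g(g(a, g(a, g(g(a, a), a))), a), a)  →  g(g(a, g(a, g(g(a, a), a))), a)   [R3 at ε]
2. g(g(a, g(a, g(g(a, a), a))), a)  →  g(a, g(a, g(g(a, a), a)))   [R3 at ε]
3. g(a, g(a, g(g(a, a), a)))  →  g(a, g(a, g(a, a)))   [R3 at 2.2]
4. g(a, g(a, g(a, a)))  →  g(a, g(a, a))   [R3 at 2.2]
5. g(a, g(a, a))  →  g(a, a)   [R3 at 2]
6. g(a, a)  →  a   [R3 at ε]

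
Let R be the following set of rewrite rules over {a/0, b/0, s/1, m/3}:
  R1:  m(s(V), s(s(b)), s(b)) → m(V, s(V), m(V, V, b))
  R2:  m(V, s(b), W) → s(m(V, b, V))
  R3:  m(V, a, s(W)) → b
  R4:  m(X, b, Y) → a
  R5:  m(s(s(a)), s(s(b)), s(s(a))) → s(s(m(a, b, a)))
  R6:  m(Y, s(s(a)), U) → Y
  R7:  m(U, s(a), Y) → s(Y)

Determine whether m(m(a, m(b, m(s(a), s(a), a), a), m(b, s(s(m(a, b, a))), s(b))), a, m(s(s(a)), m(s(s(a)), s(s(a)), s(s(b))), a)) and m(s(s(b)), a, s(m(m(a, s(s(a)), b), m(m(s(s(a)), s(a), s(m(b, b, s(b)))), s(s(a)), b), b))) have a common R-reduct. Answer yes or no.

yes — NF(t₁) = b, NF(t₂) = b

Reduce t₁ = m(m(a, m(b, m(s(a), s(a), a), a), m(b, s(s(m(a, b, a))), s(b))), a, m(s(s(a)), m(s(s(a)), s(s(a)), s(s(b))), a)):
1. m(m(a, m(b, m(s(a), s(a), a), a), m(b, s(s(m(a, b, a))), s(b))), a, m(s(s(a)), m(s(s(a)), s(s(a)), s(s(b))), a))  →  m(m(a, m(b, s(a), a), m(b, s(s(m(a, b, a))), s(b))), a, m(s(s(a)), m(s(s(a)), s(s(a)), s(s(b))), a))   [R7 at 1.2.2]
2. m(m(a, m(b, s(a), a), m(b, s(s(m(a, b, a))), s(b))), a, m(s(s(a)), m(s(s(a)), s(s(a)), s(s(b))), a))  →  m(m(a, s(a), m(b, s(s(m(a, b, a))), s(b))), a, m(s(s(a)), m(s(s(a)), s(s(a)), s(s(b))), a))   [R7 at 1.2]
3. m(m(a, s(a), m(b, s(s(m(a, b, a))), s(b))), a, m(s(s(a)), m(s(s(a)), s(s(a)), s(s(b))), a))  →  m(s(m(b, s(s(m(a, b, a))), s(b))), a, m(s(s(a)), m(s(s(a)), s(s(a)), s(s(b))), a))   [R7 at 1]
4. m(s(m(b, s(s(m(a, b, a))), s(b))), a, m(s(s(a)), m(s(s(a)), s(s(a)), s(s(b))), a))  →  m(s(m(b, s(s(a)), s(b))), a, m(s(s(a)), m(s(s(a)), s(s(a)), s(s(b))), a))   [R4 at 1.1.2.1.1]
5. m(s(m(b, s(s(a)), s(b))), a, m(s(s(a)), m(s(s(a)), s(s(a)), s(s(b))), a))  →  m(s(b), a, m(s(s(a)), m(s(s(a)), s(s(a)), s(s(b))), a))   [R6 at 1.1]
6. m(s(b), a, m(s(s(a)), m(s(s(a)), s(s(a)), s(s(b))), a))  →  m(s(b), a, m(s(s(a)), s(s(a)), a))   [R6 at 3.2]
7. m(s(b), a, m(s(s(a)), s(s(a)), a))  →  m(s(b), a, s(s(a)))   [R6 at 3]
8. m(s(b), a, s(s(a)))  →  b   [R3 at ε]

Reduce t₂ = m(s(s(b)), a, s(m(m(a, s(s(a)), b), m(m(s(s(a)), s(a), s(m(b, b, s(b)))), s(s(a)), b), b))):
1. m(s(s(b)), a, s(m(m(a, s(s(a)), b), m(m(s(s(a)), s(a), s(m(b, b, s(b)))), s(s(a)), b), b)))  →  b   [R3 at ε]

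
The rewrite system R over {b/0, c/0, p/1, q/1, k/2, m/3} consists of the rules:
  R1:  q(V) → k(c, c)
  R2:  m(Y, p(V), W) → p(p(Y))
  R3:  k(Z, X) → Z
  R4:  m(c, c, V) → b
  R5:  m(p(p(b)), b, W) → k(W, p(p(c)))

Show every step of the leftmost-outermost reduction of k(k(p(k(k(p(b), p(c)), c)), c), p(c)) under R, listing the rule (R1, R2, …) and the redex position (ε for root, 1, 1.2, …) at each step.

1. k(k(p(k(k(p(b), p(c)), c)), c), p(c))  →  k(p(k(k(p(b), p(c)), c)), c)   [R3 at ε]
2. k(p(k(k(p(b), p(c)), c)), c)  →  p(k(k(p(b), p(c)), c))   [R3 at ε]
3. p(k(k(p(b), p(c)), c))  →  p(k(p(b), p(c)))   [R3 at 1]
4. p(k(p(b), p(c)))  →  p(p(b))   [R3 at 1]

p(p(b))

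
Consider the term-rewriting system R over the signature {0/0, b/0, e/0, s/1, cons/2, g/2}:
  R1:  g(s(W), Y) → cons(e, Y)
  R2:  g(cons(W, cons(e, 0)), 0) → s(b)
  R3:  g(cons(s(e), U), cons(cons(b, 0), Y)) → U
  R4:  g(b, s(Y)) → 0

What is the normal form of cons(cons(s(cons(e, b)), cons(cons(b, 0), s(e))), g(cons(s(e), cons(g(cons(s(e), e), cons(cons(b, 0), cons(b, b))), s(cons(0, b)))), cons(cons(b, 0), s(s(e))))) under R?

cons(cons(s(cons(e, b)), cons(cons(b, 0), s(e))), cons(e, s(cons(0, b))))

1. cons(cons(s(cons(e, b)), cons(cons(b, 0), s(e))), g(cons(s(e), cons(g(cons(s(e), e), cons(cons(b, 0), cons(b, b))), s(cons(0, b)))), cons(cons(b, 0), s(s(e)))))  →  cons(cons(s(cons(e, b)), cons(cons(b, 0), s(e))), cons(g(cons(s(e), e), cons(cons(b, 0), cons(b, b))), s(cons(0, b))))   [R3 at 2]
2. cons(cons(s(cons(e, b)), cons(cons(b, 0), s(e))), cons(g(cons(s(e), e), cons(cons(b, 0), cons(b, b))), s(cons(0, b))))  →  cons(cons(s(cons(e, b)), cons(cons(b, 0), s(e))), cons(e, s(cons(0, b))))   [R3 at 2.1]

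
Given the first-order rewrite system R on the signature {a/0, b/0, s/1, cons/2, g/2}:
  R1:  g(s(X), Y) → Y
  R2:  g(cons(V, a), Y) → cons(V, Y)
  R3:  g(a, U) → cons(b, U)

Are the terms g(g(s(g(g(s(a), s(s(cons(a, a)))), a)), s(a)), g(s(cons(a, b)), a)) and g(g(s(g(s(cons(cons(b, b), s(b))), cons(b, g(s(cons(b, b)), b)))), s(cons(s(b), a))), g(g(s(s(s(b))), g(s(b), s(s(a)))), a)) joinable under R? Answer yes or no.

yes — NF(t₁) = a, NF(t₂) = a

Reduce t₁ = g(g(s(g(g(s(a), s(s(cons(a, a)))), a)), s(a)), g(s(cons(a, b)), a)):
1. g(g(s(g(g(s(a), s(s(cons(a, a)))), a)), s(a)), g(s(cons(a, b)), a))  →  g(s(a), g(s(cons(a, b)), a))   [R1 at 1]
2. g(s(a), g(s(cons(a, b)), a))  →  g(s(cons(a, b)), a)   [R1 at ε]
3. g(s(cons(a, b)), a)  →  a   [R1 at ε]

Reduce t₂ = g(g(s(g(s(cons(cons(b, b), s(b))), cons(b, g(s(cons(b, b)), b)))), s(cons(s(b), a))), g(g(s(s(s(b))), g(s(b), s(s(a)))), a)):
1. g(g(s(g(s(cons(cons(b, b), s(b))), cons(b, g(s(cons(b, b)), b)))), s(cons(s(b), a))), g(g(s(s(s(b))), g(s(b), s(s(a)))), a))  →  g(s(cons(s(b), a)), g(g(s(s(s(b))), g(s(b), s(s(a)))), a))   [R1 at 1]
2. g(s(cons(s(b), a)), g(g(s(s(s(b))), g(s(b), s(s(a)))), a))  →  g(g(s(s(s(b))), g(s(b), s(s(a)))), a)   [R1 at ε]
3. g(g(s(s(s(b))), g(s(b), s(s(a)))), a)  →  g(g(s(b), s(s(a))), a)   [R1 at 1]
4. g(g(s(b), s(s(a))), a)  →  g(s(s(a)), a)   [R1 at 1]
5. g(s(s(a)), a)  →  a   [R1 at ε]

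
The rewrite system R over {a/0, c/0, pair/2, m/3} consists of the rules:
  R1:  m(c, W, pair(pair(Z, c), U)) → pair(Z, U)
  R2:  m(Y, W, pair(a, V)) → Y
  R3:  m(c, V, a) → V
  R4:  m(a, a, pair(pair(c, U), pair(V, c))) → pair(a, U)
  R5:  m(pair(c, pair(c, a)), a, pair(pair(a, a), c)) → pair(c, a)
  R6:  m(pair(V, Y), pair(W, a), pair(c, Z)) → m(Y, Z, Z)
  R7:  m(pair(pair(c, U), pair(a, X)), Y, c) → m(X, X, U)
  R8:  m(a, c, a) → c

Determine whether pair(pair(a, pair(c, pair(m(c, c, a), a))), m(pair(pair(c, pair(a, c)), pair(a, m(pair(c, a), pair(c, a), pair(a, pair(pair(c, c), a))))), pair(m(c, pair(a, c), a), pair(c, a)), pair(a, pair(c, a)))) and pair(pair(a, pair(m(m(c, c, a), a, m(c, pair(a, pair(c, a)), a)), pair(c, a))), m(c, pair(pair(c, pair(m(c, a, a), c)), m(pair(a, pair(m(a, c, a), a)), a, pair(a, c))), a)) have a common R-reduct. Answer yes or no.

Reduce t₁ = pair(pair(a, pair(c, pair(m(c, c, a), a))), m(pair(pair(c, pair(a, c)), pair(a, m(pair(c, a), pair(c, a), pair(a, pair(pair(c, c), a))))), pair(m(c, pair(a, c), a), pair(c, a)), pair(a, pair(c, a)))):
1. pair(pair(a, pair(c, pair(m(c, c, a), a))), m(pair(pair(c, pair(a, c)), pair(a, m(pair(c, a), pair(c, a), pair(a, pair(pair(c, c), a))))), pair(m(c, pair(a, c), a), pair(c, a)), pair(a, pair(c, a))))  →  pair(pair(a, pair(c, pair(c, a))), m(pair(pair(c, pair(a, c)), pair(a, m(pair(c, a), pair(c, a), pair(a, pair(pair(c, c), a))))), pair(m(c, pair(a, c), a), pair(c, a)), pair(a, pair(c, a))))   [R3 at 1.2.2.1]
2. pair(pair(a, pair(c, pair(c, a))), m(pair(pair(c, pair(a, c)), pair(a, m(pair(c, a), pair(c, a), pair(a, pair(pair(c, c), a))))), pair(m(c, pair(a, c), a), pair(c, a)), pair(a, pair(c, a))))  →  pair(pair(a, pair(c, pair(c, a))), pair(pair(c, pair(a, c)), pair(a, m(pair(c, a), pair(c, a), pair(a, pair(pair(c, c), a))))))   [R2 at 2]
3. pair(pair(a, pair(c, pair(c, a))), pair(pair(c, pair(a, c)), pair(a, m(pair(c, a), pair(c, a), pair(a, pair(pair(c, c), a))))))  →  pair(pair(a, pair(c, pair(c, a))), pair(pair(c, pair(a, c)), pair(a, pair(c, a))))   [R2 at 2.2.2]

Reduce t₂ = pair(pair(a, pair(m(m(c, c, a), a, m(c, pair(a, pair(c, a)), a)), pair(c, a))), m(c, pair(pair(c, pair(m(c, a, a), c)), m(pair(a, pair(m(a, c, a), a)), a, pair(a, c))), a)):
1. pair(pair(a, pair(m(m(c, c, a), a, m(c, pair(a, pair(c, a)), a)), pair(c, a))), m(c, pair(pair(c, pair(m(c, a, a), c)), m(pair(a, pair(m(a, c, a), a)), a, pair(a, c))), a))  →  pair(pair(a, pair(m(c, a, m(c, pair(a, pair(c, a)), a)), pair(c, a))), m(c, pair(pair(c, pair(m(c, a, a), c)), m(pair(a, pair(m(a, c, a), a)), a, pair(a, c))), a))   [R3 at 1.2.1.1]
2. pair(pair(a, pair(m(c, a, m(c, pair(a, pair(c, a)), a)), pair(c, a))), m(c, pair(pair(c, pair(m(c, a, a), c)), m(pair(a, pair(m(a, c, a), a)), a, pair(a, c))), a))  →  pair(pair(a, pair(m(c, a, pair(a, pair(c, a))), pair(c, a))), m(c, pair(pair(c, pair(m(c, a, a), c)), m(pair(a, pair(m(a, c, a), a)), a, pair(a, c))), a))   [R3 at 1.2.1.3]
3. pair(pair(a, pair(m(c, a, pair(a, pair(c, a))), pair(c, a))), m(c, pair(pair(c, pair(m(c, a, a), c)), m(pair(a, pair(m(a, c, a), a)), a, pair(a, c))), a))  →  pair(pair(a, pair(c, pair(c, a))), m(c, pair(pair(c, pair(m(c, a, a), c)), m(pair(a, pair(m(a, c, a), a)), a, pair(a, c))), a))   [R2 at 1.2.1]
4. pair(pair(a, pair(c, pair(c, a))), m(c, pair(pair(c, pair(m(c, a, a), c)), m(pair(a, pair(m(a, c, a), a)), a, pair(a, c))), a))  →  pair(pair(a, pair(c, pair(c, a))), pair(pair(c, pair(m(c, a, a), c)), m(pair(a, pair(m(a, c, a), a)), a, pair(a, c))))   [R3 at 2]
5. pair(pair(a, pair(c, pair(c, a))), pair(pair(c, pair(m(c, a, a), c)), m(pair(a, pair(m(a, c, a), a)), a, pair(a, c))))  →  pair(pair(a, pair(c, pair(c, a))), pair(pair(c, pair(a, c)), m(pair(a, pair(m(a, c, a), a)), a, pair(a, c))))   [R3 at 2.1.2.1]
6. pair(pair(a, pair(c, pair(c, a))), pair(pair(c, pair(a, c)), m(pair(a, pair(m(a, c, a), a)), a, pair(a, c))))  →  pair(pair(a, pair(c, pair(c, a))), pair(pair(c, pair(a, c)), pair(a, pair(m(a, c, a), a))))   [R2 at 2.2]
7. pair(pair(a, pair(c, pair(c, a))), pair(pair(c, pair(a, c)), pair(a, pair(m(a, c, a), a))))  →  pair(pair(a, pair(c, pair(c, a))), pair(pair(c, pair(a, c)), pair(a, pair(c, a))))   [R8 at 2.2.2.1]

yes — NF(t₁) = pair(pair(a, pair(c, pair(c, a))), pair(pair(c, pair(a, c)), pair(a, pair(c, a)))), NF(t₂) = pair(pair(a, pair(c, pair(c, a))), pair(pair(c, pair(a, c)), pair(a, pair(c, a))))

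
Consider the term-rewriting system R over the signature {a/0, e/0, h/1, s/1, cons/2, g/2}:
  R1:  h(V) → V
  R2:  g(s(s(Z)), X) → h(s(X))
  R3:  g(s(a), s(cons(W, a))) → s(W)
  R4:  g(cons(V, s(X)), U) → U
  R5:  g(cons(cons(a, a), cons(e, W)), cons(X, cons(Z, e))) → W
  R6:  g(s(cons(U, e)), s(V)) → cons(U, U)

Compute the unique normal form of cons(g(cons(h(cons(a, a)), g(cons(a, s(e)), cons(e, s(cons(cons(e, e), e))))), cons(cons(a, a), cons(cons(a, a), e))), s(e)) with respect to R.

1. cons(g(cons(h(cons(a, a)), g(cons(a, s(e)), cons(e, s(cons(cons(e, e), e))))), cons(cons(a, a), cons(cons(a, a), e))), s(e))  →  cons(g(cons(cons(a, a), g(cons(a, s(e)), cons(e, s(cons(cons(e, e), e))))), cons(cons(a, a), cons(cons(a, a), e))), s(e))   [R1 at 1.1.1]
2. cons(g(cons(cons(a, a), g(cons(a, s(e)), cons(e, s(cons(cons(e, e), e))))), cons(cons(a, a), cons(cons(a, a), e))), s(e))  →  cons(g(cons(cons(a, a), cons(e, s(cons(cons(e, e), e)))), cons(cons(a, a), cons(cons(a, a), e))), s(e))   [R4 at 1.1.2]
3. cons(g(cons(cons(a, a), cons(e, s(cons(cons(e, e), e)))), cons(cons(a, a), cons(cons(a, a), e))), s(e))  →  cons(s(cons(cons(e, e), e)), s(e))   [R5 at 1]

cons(s(cons(cons(e, e), e)), s(e))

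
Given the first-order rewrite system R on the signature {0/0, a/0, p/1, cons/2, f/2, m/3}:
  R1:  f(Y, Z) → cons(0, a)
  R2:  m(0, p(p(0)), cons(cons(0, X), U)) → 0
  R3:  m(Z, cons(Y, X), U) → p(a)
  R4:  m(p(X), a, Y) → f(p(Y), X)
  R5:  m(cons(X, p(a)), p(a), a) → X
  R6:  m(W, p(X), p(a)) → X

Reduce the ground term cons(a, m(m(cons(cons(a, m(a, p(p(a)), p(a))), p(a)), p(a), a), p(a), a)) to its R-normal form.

cons(a, a)

1. cons(a, m(m(cons(cons(a, m(a, p(p(a)), p(a))), p(a)), p(a), a), p(a), a))  →  cons(a, m(cons(a, m(a, p(p(a)), p(a))), p(a), a))   [R5 at 2.1]
2. cons(a, m(cons(a, m(a, p(p(a)), p(a))), p(a), a))  →  cons(a, m(cons(a, p(a)), p(a), a))   [R6 at 2.1.2]
3. cons(a, m(cons(a, p(a)), p(a), a))  →  cons(a, a)   [R5 at 2]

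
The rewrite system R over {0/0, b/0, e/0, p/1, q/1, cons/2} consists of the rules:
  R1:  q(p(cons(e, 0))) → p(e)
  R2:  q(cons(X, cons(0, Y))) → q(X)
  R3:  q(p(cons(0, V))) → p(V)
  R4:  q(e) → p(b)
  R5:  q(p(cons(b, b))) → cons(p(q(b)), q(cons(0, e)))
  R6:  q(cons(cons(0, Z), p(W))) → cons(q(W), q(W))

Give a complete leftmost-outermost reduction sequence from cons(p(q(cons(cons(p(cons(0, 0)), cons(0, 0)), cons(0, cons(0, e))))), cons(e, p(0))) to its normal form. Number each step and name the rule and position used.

1. cons(p(q(cons(cons(p(cons(0, 0)), cons(0, 0)), cons(0, cons(0, e))))), cons(e, p(0)))  →  cons(p(q(cons(p(cons(0, 0)), cons(0, 0)))), cons(e, p(0)))   [R2 at 1.1]
2. cons(p(q(cons(p(cons(0, 0)), cons(0, 0)))), cons(e, p(0)))  →  cons(p(q(p(cons(0, 0)))), cons(e, p(0)))   [R2 at 1.1]
3. cons(p(q(p(cons(0, 0)))), cons(e, p(0)))  →  cons(p(p(0)), cons(e, p(0)))   [R3 at 1.1]

cons(p(p(0)), cons(e, p(0)))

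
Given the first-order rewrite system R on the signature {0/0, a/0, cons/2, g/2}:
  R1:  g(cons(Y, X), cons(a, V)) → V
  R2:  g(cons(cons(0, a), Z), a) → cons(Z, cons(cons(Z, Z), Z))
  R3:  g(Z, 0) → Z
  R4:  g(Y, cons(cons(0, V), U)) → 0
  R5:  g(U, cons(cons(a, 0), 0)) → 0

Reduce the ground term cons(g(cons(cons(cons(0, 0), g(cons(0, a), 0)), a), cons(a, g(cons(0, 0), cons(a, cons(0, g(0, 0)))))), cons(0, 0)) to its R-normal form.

1. cons(g(cons(cons(cons(0, 0), g(cons(0, a), 0)), a), cons(a, g(cons(0, 0), cons(a, cons(0, g(0, 0)))))), cons(0, 0))  →  cons(g(cons(0, 0), cons(a, cons(0, g(0, 0)))), cons(0, 0))   [R1 at 1]
2. cons(g(cons(0, 0), cons(a, cons(0, g(0, 0)))), cons(0, 0))  →  cons(cons(0, g(0, 0)), cons(0, 0))   [R1 at 1]
3. cons(cons(0, g(0, 0)), cons(0, 0))  →  cons(cons(0, 0), cons(0, 0))   [R3 at 1.2]

cons(cons(0, 0), cons(0, 0))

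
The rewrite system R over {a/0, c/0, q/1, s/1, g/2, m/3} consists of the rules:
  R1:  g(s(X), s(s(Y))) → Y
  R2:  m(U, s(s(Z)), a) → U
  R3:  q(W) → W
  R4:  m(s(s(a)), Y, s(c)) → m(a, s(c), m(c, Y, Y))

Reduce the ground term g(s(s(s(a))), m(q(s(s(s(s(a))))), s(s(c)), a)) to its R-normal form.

1. g(s(s(s(a))), m(q(s(s(s(s(a))))), s(s(c)), a))  →  g(s(s(s(a))), q(s(s(s(s(a))))))   [R2 at 2]
2. g(s(s(s(a))), q(s(s(s(s(a))))))  →  g(s(s(s(a))), s(s(s(s(a)))))   [R3 at 2]
3. g(s(s(s(a))), s(s(s(s(a)))))  →  s(s(a))   [R1 at ε]

s(s(a))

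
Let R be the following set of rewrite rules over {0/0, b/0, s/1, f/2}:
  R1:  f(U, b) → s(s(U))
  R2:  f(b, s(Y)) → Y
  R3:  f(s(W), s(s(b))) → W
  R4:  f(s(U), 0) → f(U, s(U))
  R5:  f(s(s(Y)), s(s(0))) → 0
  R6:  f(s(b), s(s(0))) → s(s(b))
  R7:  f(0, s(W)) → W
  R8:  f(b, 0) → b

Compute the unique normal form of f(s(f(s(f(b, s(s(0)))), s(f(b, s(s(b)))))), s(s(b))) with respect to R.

1. f(s(f(s(f(b, s(s(0)))), s(f(b, s(s(b)))))), s(s(b)))  →  f(s(f(b, s(s(0)))), s(f(b, s(s(b)))))   [R3 at ε]
2. f(s(f(b, s(s(0)))), s(f(b, s(s(b)))))  →  f(s(s(0)), s(f(b, s(s(b)))))   [R2 at 1.1]
3. f(s(s(0)), s(f(b, s(s(b)))))  →  f(s(s(0)), s(s(b)))   [R2 at 2.1]
4. f(s(s(0)), s(s(b)))  →  s(0)   [R3 at ε]

s(0)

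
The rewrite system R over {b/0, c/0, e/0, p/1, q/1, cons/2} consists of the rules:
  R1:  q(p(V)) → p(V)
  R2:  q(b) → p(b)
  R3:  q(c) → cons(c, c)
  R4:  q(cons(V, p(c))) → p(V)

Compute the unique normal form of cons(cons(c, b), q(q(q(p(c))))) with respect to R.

1. cons(cons(c, b), q(q(q(p(c)))))  →  cons(cons(c, b), q(q(p(c))))   [R1 at 2.1.1]
2. cons(cons(c, b), q(q(p(c))))  →  cons(cons(c, b), q(p(c)))   [R1 at 2.1]
3. cons(cons(c, b), q(p(c)))  →  cons(cons(c, b), p(c))   [R1 at 2]

cons(cons(c, b), p(c))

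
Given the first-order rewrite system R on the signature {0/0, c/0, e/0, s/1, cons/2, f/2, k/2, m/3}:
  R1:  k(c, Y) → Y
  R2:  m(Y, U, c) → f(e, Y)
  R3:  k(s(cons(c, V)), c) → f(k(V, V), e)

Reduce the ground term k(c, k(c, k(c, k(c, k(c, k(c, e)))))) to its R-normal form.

e

1. k(c, k(c, k(c, k(c, k(c, k(c, e))))))  →  k(c, k(c, k(c, k(c, k(c, e)))))   [R1 at ε]
2. k(c, k(c, k(c, k(c, k(c, e)))))  →  k(c, k(c, k(c, k(c, e))))   [R1 at ε]
3. k(c, k(c, k(c, k(c, e))))  →  k(c, k(c, k(c, e)))   [R1 at ε]
4. k(c, k(c, k(c, e)))  →  k(c, k(c, e))   [R1 at ε]
5. k(c, k(c, e))  →  k(c, e)   [R1 at ε]
6. k(c, e)  →  e   [R1 at ε]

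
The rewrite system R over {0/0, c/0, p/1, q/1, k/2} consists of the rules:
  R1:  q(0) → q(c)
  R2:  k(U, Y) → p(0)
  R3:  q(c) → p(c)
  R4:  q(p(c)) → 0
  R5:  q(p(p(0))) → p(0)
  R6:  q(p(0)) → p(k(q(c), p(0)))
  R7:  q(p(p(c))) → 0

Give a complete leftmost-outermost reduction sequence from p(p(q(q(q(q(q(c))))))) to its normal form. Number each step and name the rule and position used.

p(p(p(c)))

1. p(p(q(q(q(q(q(c)))))))  →  p(p(q(q(q(q(p(c)))))))   [R3 at 1.1.1.1.1.1]
2. p(p(q(q(q(q(p(c)))))))  →  p(p(q(q(q(0)))))   [R4 at 1.1.1.1.1]
3. p(p(q(q(q(0)))))  →  p(p(q(q(q(c)))))   [R1 at 1.1.1.1]
4. p(p(q(q(q(c)))))  →  p(p(q(q(p(c)))))   [R3 at 1.1.1.1]
5. p(p(q(q(p(c)))))  →  p(p(q(0)))   [R4 at 1.1.1]
6. p(p(q(0)))  →  p(p(q(c)))   [R1 at 1.1]
7. p(p(q(c)))  →  p(p(p(c)))   [R3 at 1.1]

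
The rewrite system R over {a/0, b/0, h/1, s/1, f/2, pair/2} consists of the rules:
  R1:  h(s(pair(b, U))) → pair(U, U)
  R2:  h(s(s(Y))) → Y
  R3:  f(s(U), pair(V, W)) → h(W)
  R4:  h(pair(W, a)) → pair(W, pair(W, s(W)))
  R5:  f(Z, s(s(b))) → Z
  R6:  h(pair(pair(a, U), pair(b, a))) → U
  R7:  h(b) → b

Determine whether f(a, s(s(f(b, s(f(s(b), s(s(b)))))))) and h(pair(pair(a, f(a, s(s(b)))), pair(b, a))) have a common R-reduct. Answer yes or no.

Reduce t₁ = f(a, s(s(f(b, s(f(s(b), s(s(b)))))))):
1. f(a, s(s(f(b, s(f(s(b), s(s(b))))))))  →  f(a, s(s(f(b, s(s(b))))))   [R5 at 2.1.1.2.1]
2. f(a, s(s(f(b, s(s(b))))))  →  f(a, s(s(b)))   [R5 at 2.1.1]
3. f(a, s(s(b)))  →  a   [R5 at ε]

Reduce t₂ = h(pair(pair(a, f(a, s(s(b)))), pair(b, a))):
1. h(pair(pair(a, f(a, s(s(b)))), pair(b, a)))  →  f(a, s(s(b)))   [R6 at ε]
2. f(a, s(s(b)))  →  a   [R5 at ε]

yes — NF(t₁) = a, NF(t₂) = a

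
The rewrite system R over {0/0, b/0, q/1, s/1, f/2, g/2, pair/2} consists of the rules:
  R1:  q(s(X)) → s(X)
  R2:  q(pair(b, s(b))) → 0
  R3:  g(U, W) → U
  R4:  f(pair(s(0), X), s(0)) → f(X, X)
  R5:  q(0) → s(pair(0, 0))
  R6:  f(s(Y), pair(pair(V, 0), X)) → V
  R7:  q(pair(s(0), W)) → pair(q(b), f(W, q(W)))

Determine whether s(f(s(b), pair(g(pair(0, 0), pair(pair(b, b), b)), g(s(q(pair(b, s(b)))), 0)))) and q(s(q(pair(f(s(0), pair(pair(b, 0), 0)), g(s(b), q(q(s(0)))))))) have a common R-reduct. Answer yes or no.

Reduce t₁ = s(f(s(b), pair(g(pair(0, 0), pair(pair(b, b), b)), g(s(q(pair(b, s(b)))), 0)))):
1. s(f(s(b), pair(g(pair(0, 0), pair(pair(b, b), b)), g(s(q(pair(b, s(b)))), 0))))  →  s(f(s(b), pair(pair(0, 0), g(s(q(pair(b, s(b)))), 0))))   [R3 at 1.2.1]
2. s(f(s(b), pair(pair(0, 0), g(s(q(pair(b, s(b)))), 0))))  →  s(0)   [R6 at 1]

Reduce t₂ = q(s(q(pair(f(s(0), pair(pair(b, 0), 0)), g(s(b), q(q(s(0)))))))):
1. q(s(q(pair(f(s(0), pair(pair(b, 0), 0)), g(s(b), q(q(s(0))))))))  →  s(q(pair(f(s(0), pair(pair(b, 0), 0)), g(s(b), q(q(s(0)))))))   [R1 at ε]
2. s(q(pair(f(s(0), pair(pair(b, 0), 0)), g(s(b), q(q(s(0)))))))  →  s(q(pair(b, g(s(b), q(q(s(0)))))))   [R6 at 1.1.1]
3. s(q(pair(b, g(s(b), q(q(s(0)))))))  →  s(q(pair(b, s(b))))   [R3 at 1.1.2]
4. s(q(pair(b, s(b))))  →  s(0)   [R2 at 1]

yes — NF(t₁) = s(0), NF(t₂) = s(0)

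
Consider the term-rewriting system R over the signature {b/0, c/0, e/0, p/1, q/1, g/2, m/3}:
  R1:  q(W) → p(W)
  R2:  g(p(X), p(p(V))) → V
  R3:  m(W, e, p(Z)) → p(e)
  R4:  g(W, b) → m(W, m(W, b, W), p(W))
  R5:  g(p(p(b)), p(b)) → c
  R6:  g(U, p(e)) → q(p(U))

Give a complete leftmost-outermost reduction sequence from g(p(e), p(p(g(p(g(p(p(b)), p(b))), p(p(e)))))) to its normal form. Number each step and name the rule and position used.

e

1. g(p(e), p(p(g(p(g(p(p(b)), p(b))), p(p(e))))))  →  g(p(g(p(p(b)), p(b))), p(p(e)))   [R2 at ε]
2. g(p(g(p(p(b)), p(b))), p(p(e)))  →  e   [R2 at ε]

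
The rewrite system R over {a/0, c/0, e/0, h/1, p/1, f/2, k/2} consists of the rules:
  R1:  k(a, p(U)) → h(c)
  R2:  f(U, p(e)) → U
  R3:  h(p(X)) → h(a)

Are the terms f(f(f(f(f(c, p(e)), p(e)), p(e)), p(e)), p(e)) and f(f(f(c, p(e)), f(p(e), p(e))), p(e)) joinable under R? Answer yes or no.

Reduce t₁ = f(f(f(f(f(c, p(e)), p(e)), p(e)), p(e)), p(e)):
1. f(f(f(f(f(c, p(e)), p(e)), p(e)), p(e)), p(e))  →  f(f(f(f(c, p(e)), p(e)), p(e)), p(e))   [R2 at ε]
2. f(f(f(f(c, p(e)), p(e)), p(e)), p(e))  →  f(f(f(c, p(e)), p(e)), p(e))   [R2 at ε]
3. f(f(f(c, p(e)), p(e)), p(e))  →  f(f(c, p(e)), p(e))   [R2 at ε]
4. f(f(c, p(e)), p(e))  →  f(c, p(e))   [R2 at ε]
5. f(c, p(e))  →  c   [R2 at ε]

Reduce t₂ = f(f(f(c, p(e)), f(p(e), p(e))), p(e)):
1. f(f(f(c, p(e)), f(p(e), p(e))), p(e))  →  f(f(c, p(e)), f(p(e), p(e)))   [R2 at ε]
2. f(f(c, p(e)), f(p(e), p(e)))  →  f(c, f(p(e), p(e)))   [R2 at 1]
3. f(c, f(p(e), p(e)))  →  f(c, p(e))   [R2 at 2]
4. f(c, p(e))  →  c   [R2 at ε]

yes — NF(t₁) = c, NF(t₂) = c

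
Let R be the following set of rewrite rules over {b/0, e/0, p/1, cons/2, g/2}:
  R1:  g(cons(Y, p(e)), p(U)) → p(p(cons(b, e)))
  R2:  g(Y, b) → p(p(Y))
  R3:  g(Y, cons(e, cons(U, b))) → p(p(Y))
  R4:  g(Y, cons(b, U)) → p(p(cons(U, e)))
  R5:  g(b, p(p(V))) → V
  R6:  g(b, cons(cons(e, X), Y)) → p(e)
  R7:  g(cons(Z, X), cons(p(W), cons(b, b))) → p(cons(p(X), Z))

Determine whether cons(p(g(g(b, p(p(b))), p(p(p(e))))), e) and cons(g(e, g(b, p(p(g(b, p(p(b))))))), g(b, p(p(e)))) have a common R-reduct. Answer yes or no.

Reduce t₁ = cons(p(g(g(b, p(p(b))), p(p(p(e))))), e):
1. cons(p(g(g(b, p(p(b))), p(p(p(e))))), e)  →  cons(p(g(b, p(p(p(e))))), e)   [R5 at 1.1.1]
2. cons(p(g(b, p(p(p(e))))), e)  →  cons(p(p(e)), e)   [R5 at 1.1]

Reduce t₂ = cons(g(e, g(b, p(p(g(b, p(p(b))))))), g(b, p(p(e)))):
1. cons(g(e, g(b, p(p(g(b, p(p(b))))))), g(b, p(p(e))))  →  cons(g(e, g(b, p(p(b)))), g(b, p(p(e))))   [R5 at 1.2]
2. cons(g(e, g(b, p(p(b)))), g(b, p(p(e))))  →  cons(g(e, b), g(b, p(p(e))))   [R5 at 1.2]
3. cons(g(e, b), g(b, p(p(e))))  →  cons(p(p(e)), g(b, p(p(e))))   [R2 at 1]
4. cons(p(p(e)), g(b, p(p(e))))  →  cons(p(p(e)), e)   [R5 at 2]

yes — NF(t₁) = cons(p(p(e)), e), NF(t₂) = cons(p(p(e)), e)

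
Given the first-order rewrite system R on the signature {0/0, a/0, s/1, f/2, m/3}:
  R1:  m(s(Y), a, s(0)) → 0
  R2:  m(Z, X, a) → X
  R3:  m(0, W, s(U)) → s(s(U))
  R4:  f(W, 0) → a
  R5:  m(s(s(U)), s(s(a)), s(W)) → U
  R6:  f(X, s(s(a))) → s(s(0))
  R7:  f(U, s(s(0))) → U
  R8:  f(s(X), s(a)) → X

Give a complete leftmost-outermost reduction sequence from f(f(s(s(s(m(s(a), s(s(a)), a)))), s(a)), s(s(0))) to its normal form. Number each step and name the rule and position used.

s(s(s(s(a))))

1. f(f(s(s(s(m(s(a), s(s(a)), a)))), s(a)), s(s(0)))  →  f(s(s(s(m(s(a), s(s(a)), a)))), s(a))   [R7 at ε]
2. f(s(s(s(m(s(a), s(s(a)), a)))), s(a))  →  s(s(m(s(a), s(s(a)), a)))   [R8 at ε]
3. s(s(m(s(a), s(s(a)), a)))  →  s(s(s(s(a))))   [R2 at 1.1]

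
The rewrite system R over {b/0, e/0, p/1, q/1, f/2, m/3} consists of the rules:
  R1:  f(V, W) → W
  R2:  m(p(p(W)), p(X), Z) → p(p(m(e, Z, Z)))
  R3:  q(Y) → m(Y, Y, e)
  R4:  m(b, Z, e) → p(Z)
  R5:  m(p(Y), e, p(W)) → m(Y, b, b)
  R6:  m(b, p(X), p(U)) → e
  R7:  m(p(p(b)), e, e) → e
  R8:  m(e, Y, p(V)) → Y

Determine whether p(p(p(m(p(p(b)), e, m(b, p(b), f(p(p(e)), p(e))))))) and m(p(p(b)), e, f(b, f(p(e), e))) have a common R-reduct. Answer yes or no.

no — NF(t₁) = p(p(p(e))), NF(t₂) = e

Reduce t₁ = p(p(p(m(p(p(b)), e, m(b, p(b), f(p(p(e)), p(e))))))):
1. p(p(p(m(p(p(b)), e, m(b, p(b), f(p(p(e)), p(e)))))))  →  p(p(p(m(p(p(b)), e, m(b, p(b), p(e))))))   [R1 at 1.1.1.3.3]
2. p(p(p(m(p(p(b)), e, m(b, p(b), p(e))))))  →  p(p(p(m(p(p(b)), e, e))))   [R6 at 1.1.1.3]
3. p(p(p(m(p(p(b)), e, e))))  →  p(p(p(e)))   [R7 at 1.1.1]

Reduce t₂ = m(p(p(b)), e, f(b, f(p(e), e))):
1. m(p(p(b)), e, f(b, f(p(e), e)))  →  m(p(p(b)), e, f(p(e), e))   [R1 at 3]
2. m(p(p(b)), e, f(p(e), e))  →  m(p(p(b)), e, e)   [R1 at 3]
3. m(p(p(b)), e, e)  →  e   [R7 at ε]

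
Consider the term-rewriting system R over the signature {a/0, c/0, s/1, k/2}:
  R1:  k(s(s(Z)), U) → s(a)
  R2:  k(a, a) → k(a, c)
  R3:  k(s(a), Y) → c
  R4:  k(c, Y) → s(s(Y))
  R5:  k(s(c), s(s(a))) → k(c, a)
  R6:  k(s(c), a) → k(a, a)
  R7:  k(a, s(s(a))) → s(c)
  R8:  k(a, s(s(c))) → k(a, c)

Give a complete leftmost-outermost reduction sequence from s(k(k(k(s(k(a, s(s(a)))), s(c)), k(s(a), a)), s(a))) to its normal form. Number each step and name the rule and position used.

1. s(k(k(k(s(k(a, s(s(a)))), s(c)), k(s(a), a)), s(a)))  →  s(k(k(k(s(s(c)), s(c)), k(s(a), a)), s(a)))   [R7 at 1.1.1.1.1]
2. s(k(k(k(s(s(c)), s(c)), k(s(a), a)), s(a)))  →  s(k(k(s(a), k(s(a), a)), s(a)))   [R1 at 1.1.1]
3. s(k(k(s(a), k(s(a), a)), s(a)))  →  s(k(c, s(a)))   [R3 at 1.1]
4. s(k(c, s(a)))  →  s(s(s(s(a))))   [R4 at 1]

s(s(s(s(a))))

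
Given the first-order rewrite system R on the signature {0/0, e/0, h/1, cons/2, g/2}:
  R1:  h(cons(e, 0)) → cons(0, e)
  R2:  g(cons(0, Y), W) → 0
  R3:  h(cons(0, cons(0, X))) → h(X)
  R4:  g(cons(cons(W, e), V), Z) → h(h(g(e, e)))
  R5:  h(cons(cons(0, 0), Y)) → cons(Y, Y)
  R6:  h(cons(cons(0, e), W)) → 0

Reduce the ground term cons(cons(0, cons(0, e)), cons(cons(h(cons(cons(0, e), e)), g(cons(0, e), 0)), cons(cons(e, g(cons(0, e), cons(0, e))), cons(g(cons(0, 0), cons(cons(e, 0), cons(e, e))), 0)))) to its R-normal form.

1. cons(cons(0, cons(0, e)), cons(cons(h(cons(cons(0, e), e)), g(cons(0, e), 0)), cons(cons(e, g(cons(0, e), cons(0, e))), cons(g(cons(0, 0), cons(cons(e, 0), cons(e, e))), 0))))  →  cons(cons(0, cons(0, e)), cons(cons(0, g(cons(0, e), 0)), cons(cons(e, g(cons(0, e), cons(0, e))), cons(g(cons(0, 0), cons(cons(e, 0), cons(e, e))), 0))))   [R6 at 2.1.1]
2. cons(cons(0, cons(0, e)), cons(cons(0, g(cons(0, e), 0)), cons(cons(e, g(cons(0, e), cons(0, e))), cons(g(cons(0, 0), cons(cons(e, 0), cons(e, e))), 0))))  →  cons(cons(0, cons(0, e)), cons(cons(0, 0), cons(cons(e, g(cons(0, e), cons(0, e))), cons(g(cons(0, 0), cons(cons(e, 0), cons(e, e))), 0))))   [R2 at 2.1.2]
3. cons(cons(0, cons(0, e)), cons(cons(0, 0), cons(cons(e, g(cons(0, e), cons(0, e))), cons(g(cons(0, 0), cons(cons(e, 0), cons(e, e))), 0))))  →  cons(cons(0, cons(0, e)), cons(cons(0, 0), cons(cons(e, 0), cons(g(cons(0, 0), cons(cons(e, 0), cons(e, e))), 0))))   [R2 at 2.2.1.2]
4. cons(cons(0, cons(0, e)), cons(cons(0, 0), cons(cons(e, 0), cons(g(cons(0, 0), cons(cons(e, 0), cons(e, e))), 0))))  →  cons(cons(0, cons(0, e)), cons(cons(0, 0), cons(cons(e, 0), cons(0, 0))))   [R2 at 2.2.2.1]

cons(cons(0, cons(0, e)), cons(cons(0, 0), cons(cons(e, 0), cons(0, 0))))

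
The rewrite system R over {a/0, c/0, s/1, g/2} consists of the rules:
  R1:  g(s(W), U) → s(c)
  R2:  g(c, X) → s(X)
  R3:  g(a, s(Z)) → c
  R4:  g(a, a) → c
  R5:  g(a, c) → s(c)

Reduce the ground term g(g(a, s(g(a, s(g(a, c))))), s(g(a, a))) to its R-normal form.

s(s(c))

1. g(g(a, s(g(a, s(g(a, c))))), s(g(a, a)))  →  g(c, s(g(a, a)))   [R3 at 1]
2. g(c, s(g(a, a)))  →  s(s(g(a, a)))   [R2 at ε]
3. s(s(g(a, a)))  →  s(s(c))   [R4 at 1.1]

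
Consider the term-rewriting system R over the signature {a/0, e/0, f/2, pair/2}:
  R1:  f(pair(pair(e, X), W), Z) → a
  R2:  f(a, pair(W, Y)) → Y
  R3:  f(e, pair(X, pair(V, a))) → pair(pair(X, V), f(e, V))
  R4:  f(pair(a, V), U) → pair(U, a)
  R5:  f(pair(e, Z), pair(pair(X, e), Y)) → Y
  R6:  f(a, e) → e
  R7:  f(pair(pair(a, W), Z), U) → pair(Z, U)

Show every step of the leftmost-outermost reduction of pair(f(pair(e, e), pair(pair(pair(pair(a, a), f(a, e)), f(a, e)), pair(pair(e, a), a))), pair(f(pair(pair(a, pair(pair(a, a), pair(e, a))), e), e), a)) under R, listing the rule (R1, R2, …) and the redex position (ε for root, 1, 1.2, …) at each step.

pair(pair(pair(e, a), a), pair(pair(e, e), a))

1. pair(f(pair(e, e), pair(pair(pair(pair(a, a), f(a, e)), f(a, e)), pair(pair(e, a), a))), pair(f(pair(pair(a, pair(pair(a, a), pair(e, a))), e), e), a))  →  pair(f(pair(e, e), pair(pair(pair(pair(a, a), e), f(a, e)), pair(pair(e, a), a))), pair(f(pair(pair(a, pair(pair(a, a), pair(e, a))), e), e), a))   [R6 at 1.2.1.1.2]
2. pair(f(pair(e, e), pair(pair(pair(pair(a, a), e), f(a, e)), pair(pair(e, a), a))), pair(f(pair(pair(a, pair(pair(a, a), pair(e, a))), e), e), a))  →  pair(f(pair(e, e), pair(pair(pair(pair(a, a), e), e), pair(pair(e, a), a))), pair(f(pair(pair(a, pair(pair(a, a), pair(e, a))), e), e), a))   [R6 at 1.2.1.2]
3. pair(f(pair(e, e), pair(pair(pair(pair(a, a), e), e), pair(pair(e, a), a))), pair(f(pair(pair(a, pair(pair(a, a), pair(e, a))), e), e), a))  →  pair(pair(pair(e, a), a), pair(f(pair(pair(a, pair(pair(a, a), pair(e, a))), e), e), a))   [R5 at 1]
4. pair(pair(pair(e, a), a), pair(f(pair(pair(a, pair(pair(a, a), pair(e, a))), e), e), a))  →  pair(pair(pair(e, a), a), pair(pair(e, e), a))   [R7 at 2.1]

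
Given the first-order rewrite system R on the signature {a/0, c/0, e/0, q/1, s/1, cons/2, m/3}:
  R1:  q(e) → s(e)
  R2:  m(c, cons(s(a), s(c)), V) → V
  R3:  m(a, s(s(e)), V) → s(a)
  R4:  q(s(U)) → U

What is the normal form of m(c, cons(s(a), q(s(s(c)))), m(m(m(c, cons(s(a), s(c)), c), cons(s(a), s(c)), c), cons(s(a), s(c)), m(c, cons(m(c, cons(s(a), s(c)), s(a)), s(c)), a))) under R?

1. m(c, cons(s(a), q(s(s(c)))), m(m(m(c, cons(s(a), s(c)), c), cons(s(a), s(c)), c), cons(s(a), s(c)), m(c, cons(m(c, cons(s(a), s(c)), s(a)), s(c)), a)))  →  m(c, cons(s(a), s(c)), m(m(m(c, cons(s(a), s(c)), c), cons(s(a), s(c)), c), cons(s(a), s(c)), m(c, cons(m(c, cons(s(a), s(c)), s(a)), s(c)), a)))   [R4 at 2.2]
2. m(c, cons(s(a), s(c)), m(m(m(c, cons(s(a), s(c)), c), cons(s(a), s(c)), c), cons(s(a), s(c)), m(c, cons(m(c, cons(s(a), s(c)), s(a)), s(c)), a)))  →  m(m(m(c, cons(s(a), s(c)), c), cons(s(a), s(c)), c), cons(s(a), s(c)), m(c, cons(m(c, cons(s(a), s(c)), s(a)), s(c)), a))   [R2 at ε]
3. m(m(m(c, cons(s(a), s(c)), c), cons(s(a), s(c)), c), cons(s(a), s(c)), m(c, cons(m(c, cons(s(a), s(c)), s(a)), s(c)), a))  →  m(m(c, cons(s(a), s(c)), c), cons(s(a), s(c)), m(c, cons(m(c, cons(s(a), s(c)), s(a)), s(c)), a))   [R2 at 1.1]
4. m(m(c, cons(s(a), s(c)), c), cons(s(a), s(c)), m(c, cons(m(c, cons(s(a), s(c)), s(a)), s(c)), a))  →  m(c, cons(s(a), s(c)), m(c, cons(m(c, cons(s(a), s(c)), s(a)), s(c)), a))   [R2 at 1]
5. m(c, cons(s(a), s(c)), m(c, cons(m(c, cons(s(a), s(c)), s(a)), s(c)), a))  →  m(c, cons(m(c, cons(s(a), s(c)), s(a)), s(c)), a)   [R2 at ε]
6. m(c, cons(m(c, cons(s(a), s(c)), s(a)), s(c)), a)  →  m(c, cons(s(a), s(c)), a)   [R2 at 2.1]
7. m(c, cons(s(a), s(c)), a)  →  a   [R2 at ε]

a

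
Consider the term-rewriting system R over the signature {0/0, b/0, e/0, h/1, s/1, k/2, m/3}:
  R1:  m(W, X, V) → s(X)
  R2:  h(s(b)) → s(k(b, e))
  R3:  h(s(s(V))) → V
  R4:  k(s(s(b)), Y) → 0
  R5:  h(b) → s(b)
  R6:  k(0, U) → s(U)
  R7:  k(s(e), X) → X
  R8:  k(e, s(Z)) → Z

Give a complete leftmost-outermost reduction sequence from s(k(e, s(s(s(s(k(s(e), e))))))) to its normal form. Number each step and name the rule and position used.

s(s(s(s(e))))

1. s(k(e, s(s(s(s(k(s(e), e)))))))  →  s(s(s(s(k(s(e), e)))))   [R8 at 1]
2. s(s(s(s(k(s(e), e)))))  →  s(s(s(s(e))))   [R7 at 1.1.1.1]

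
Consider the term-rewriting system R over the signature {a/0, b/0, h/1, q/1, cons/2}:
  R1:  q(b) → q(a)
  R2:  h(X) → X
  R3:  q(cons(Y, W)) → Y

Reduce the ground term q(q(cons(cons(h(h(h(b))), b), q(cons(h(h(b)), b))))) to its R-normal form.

b

1. q(q(cons(cons(h(h(h(b))), b), q(cons(h(h(b)), b)))))  →  q(cons(h(h(h(b))), b))   [R3 at 1]
2. q(cons(h(h(h(b))), b))  →  h(h(h(b)))   [R3 at ε]
3. h(h(h(b)))  →  h(h(b))   [R2 at ε]
4. h(h(b))  →  h(b)   [R2 at ε]
5. h(b)  →  b   [R2 at ε]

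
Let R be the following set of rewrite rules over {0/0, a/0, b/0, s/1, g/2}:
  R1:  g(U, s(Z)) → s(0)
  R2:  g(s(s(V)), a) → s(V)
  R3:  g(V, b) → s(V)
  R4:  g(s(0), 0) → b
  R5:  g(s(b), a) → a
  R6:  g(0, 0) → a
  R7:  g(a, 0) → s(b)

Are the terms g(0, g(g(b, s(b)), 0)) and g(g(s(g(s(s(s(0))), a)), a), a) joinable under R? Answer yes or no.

Reduce t₁ = g(0, g(g(b, s(b)), 0)):
1. g(0, g(g(b, s(b)), 0))  →  g(0, g(s(0), 0))   [R1 at 2.1]
2. g(0, g(s(0), 0))  →  g(0, b)   [R4 at 2]
3. g(0, b)  →  s(0)   [R3 at ε]

Reduce t₂ = g(g(s(g(s(s(s(0))), a)), a), a):
1. g(g(s(g(s(s(s(0))), a)), a), a)  →  g(g(s(s(s(0))), a), a)   [R2 at 1.1.1]
2. g(g(s(s(s(0))), a), a)  →  g(s(s(0)), a)   [R2 at 1]
3. g(s(s(0)), a)  →  s(0)   [R2 at ε]

yes — NF(t₁) = s(0), NF(t₂) = s(0)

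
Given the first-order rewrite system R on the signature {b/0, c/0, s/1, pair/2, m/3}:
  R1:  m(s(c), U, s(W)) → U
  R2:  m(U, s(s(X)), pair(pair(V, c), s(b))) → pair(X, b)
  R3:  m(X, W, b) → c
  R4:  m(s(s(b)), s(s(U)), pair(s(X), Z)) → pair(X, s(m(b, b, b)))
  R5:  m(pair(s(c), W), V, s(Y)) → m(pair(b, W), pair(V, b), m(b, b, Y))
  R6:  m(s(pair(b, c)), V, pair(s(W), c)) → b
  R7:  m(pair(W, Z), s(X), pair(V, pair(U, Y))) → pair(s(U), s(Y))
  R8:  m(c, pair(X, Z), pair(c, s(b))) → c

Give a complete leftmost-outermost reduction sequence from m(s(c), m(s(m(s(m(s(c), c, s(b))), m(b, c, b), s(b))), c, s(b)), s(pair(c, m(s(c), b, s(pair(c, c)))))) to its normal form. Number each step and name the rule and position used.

1. m(s(c), m(s(m(s(m(s(c), c, s(b))), m(b, c, b), s(b))), c, s(b)), s(pair(c, m(s(c), b, s(pair(c, c))))))  →  m(s(m(s(m(s(c), c, s(b))), m(b, c, b), s(b))), c, s(b))   [R1 at ε]
2. m(s(m(s(m(s(c), c, s(b))), m(b, c, b), s(b))), c, s(b))  →  m(s(m(s(c), m(b, c, b), s(b))), c, s(b))   [R1 at 1.1.1.1]
3. m(s(m(s(c), m(b, c, b), s(b))), c, s(b))  →  m(s(m(b, c, b)), c, s(b))   [R1 at 1.1]
4. m(s(m(b, c, b)), c, s(b))  →  m(s(c), c, s(b))   [R3 at 1.1]
5. m(s(c), c, s(b))  →  c   [R1 at ε]

c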